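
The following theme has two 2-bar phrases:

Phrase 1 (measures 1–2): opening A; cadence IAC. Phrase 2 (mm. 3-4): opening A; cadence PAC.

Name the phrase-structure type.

parallel period

Phrase 1 ends with an imperfect authentic cadence (weaker) and phrase 2 with a perfect authentic cadence (stronger): antecedent + consequent = a period.
The two phrases open with the same material (A / A), so the period is parallel.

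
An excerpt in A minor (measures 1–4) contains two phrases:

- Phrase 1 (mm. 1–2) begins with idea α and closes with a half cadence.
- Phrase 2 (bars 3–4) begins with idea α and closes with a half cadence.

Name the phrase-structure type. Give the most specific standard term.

repeated phrase

Both phrases have the same opening (α) and the same cadence (half cadence): the second is a restatement, not a consequent, so this is a repeated phrase rather than a period.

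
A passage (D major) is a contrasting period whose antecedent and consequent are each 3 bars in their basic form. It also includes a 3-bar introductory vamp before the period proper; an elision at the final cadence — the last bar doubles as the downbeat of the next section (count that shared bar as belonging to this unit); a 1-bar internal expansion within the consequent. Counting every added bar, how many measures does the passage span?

Basic contrasting period: 3 + 3 = 6 bars.
6 (basic form) + 3 (introduction) + 1 (internal expansion) = 10.
The elision shares a bar with the next section but does not change this unit's count.

10 measures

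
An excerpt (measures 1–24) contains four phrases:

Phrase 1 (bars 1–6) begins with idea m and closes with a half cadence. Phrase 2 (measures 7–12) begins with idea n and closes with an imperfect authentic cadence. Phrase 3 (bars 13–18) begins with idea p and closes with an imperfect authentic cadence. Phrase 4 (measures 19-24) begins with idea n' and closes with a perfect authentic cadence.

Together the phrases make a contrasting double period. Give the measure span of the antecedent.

measures 1–12

In a double period the first pair of phrases (ending imperfect authentic cadence) is the large antecedent and the second pair (ending perfect authentic cadence) is the large consequent; the antecedent is measures 1–12.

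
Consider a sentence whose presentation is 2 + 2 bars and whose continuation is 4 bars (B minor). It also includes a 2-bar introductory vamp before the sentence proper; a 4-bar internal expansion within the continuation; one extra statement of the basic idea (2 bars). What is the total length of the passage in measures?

Basic sentence: 2 + 2 + 4 = 8 bars.
8 (basic form) + 2 (introduction) + 4 (internal expansion) + 2 (extra statement) = 16.

16 measures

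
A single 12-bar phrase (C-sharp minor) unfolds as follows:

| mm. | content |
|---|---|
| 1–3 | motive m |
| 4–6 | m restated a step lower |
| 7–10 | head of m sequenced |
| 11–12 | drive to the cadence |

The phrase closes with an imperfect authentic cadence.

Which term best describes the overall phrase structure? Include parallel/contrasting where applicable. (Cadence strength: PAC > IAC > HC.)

Basic idea (measures 1–3) + its repetition (bars 4–6) form the presentation; fragmentation and cadence (mm. 7–12) form the continuation — the 12-bar whole is a sentence.

sentence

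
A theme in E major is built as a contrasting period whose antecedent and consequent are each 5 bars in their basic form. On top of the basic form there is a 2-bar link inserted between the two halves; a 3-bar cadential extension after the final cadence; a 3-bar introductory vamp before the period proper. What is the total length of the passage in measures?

Basic contrasting period: 5 + 5 = 10 bars.
10 (basic form) + 2 (link) + 3 (cadential extension) + 3 (introduction) = 18.

18 measures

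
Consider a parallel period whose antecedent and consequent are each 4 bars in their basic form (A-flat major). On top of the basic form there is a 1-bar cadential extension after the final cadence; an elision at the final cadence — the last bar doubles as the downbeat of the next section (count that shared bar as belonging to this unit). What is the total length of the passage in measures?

Basic parallel period: 4 + 4 = 8 bars.
8 (basic form) + 1 (cadential extension) = 9.
The elision shares a bar with the next section but does not change this unit's count.

9 measures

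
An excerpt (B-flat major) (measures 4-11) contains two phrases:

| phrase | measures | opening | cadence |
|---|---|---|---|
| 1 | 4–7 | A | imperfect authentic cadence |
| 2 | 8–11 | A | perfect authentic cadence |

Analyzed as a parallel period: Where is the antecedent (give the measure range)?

The antecedent is the phrase ending with the weaker cadence (imperfect authentic cadence, phrase 1) and the consequent the one ending more conclusively (perfect authentic cadence, phrase 2); the antecedent is measures 4–7.

measures 4–7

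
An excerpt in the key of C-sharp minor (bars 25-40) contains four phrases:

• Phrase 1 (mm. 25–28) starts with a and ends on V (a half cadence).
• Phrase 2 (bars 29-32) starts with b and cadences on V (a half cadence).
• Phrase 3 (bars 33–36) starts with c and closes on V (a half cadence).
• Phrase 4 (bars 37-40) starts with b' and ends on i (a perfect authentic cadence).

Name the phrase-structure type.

contrasting double period

Four phrases in two halves: the first half (mm. 25–32) ends with a half cadence, the second (measures 33–40) with a perfect authentic cadence — a large antecedent–consequent pair, i.e. a double period.
Phrase 3 begins with different material from phrase 1, making it contrasting.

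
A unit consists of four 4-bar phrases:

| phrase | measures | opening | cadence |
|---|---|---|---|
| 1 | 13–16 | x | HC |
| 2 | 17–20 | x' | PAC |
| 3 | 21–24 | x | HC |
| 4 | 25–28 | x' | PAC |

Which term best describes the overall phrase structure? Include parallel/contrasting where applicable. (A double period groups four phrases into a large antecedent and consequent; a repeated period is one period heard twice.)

repeated period

The cadence pattern HC–PAC–HC–PAC is weak–strong twice, and phrases 3–4 restate phrases 1–2: a period heard twice, not a double period (which would end weakly at phrase 2).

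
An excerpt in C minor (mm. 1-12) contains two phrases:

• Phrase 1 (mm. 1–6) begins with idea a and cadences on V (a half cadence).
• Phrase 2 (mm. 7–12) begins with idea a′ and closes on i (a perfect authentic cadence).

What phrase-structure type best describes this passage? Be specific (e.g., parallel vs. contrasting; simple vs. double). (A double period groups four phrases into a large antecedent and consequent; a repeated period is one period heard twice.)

parallel period

Phrase 1 ends with a half cadence (weaker) and phrase 2 with a perfect authentic cadence (stronger): antecedent + consequent = a period.
The two phrases open with the same material (a / a′), so the period is parallel.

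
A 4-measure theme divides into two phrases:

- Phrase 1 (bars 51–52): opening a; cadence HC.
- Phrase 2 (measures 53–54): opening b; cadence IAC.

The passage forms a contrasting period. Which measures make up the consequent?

measures 53–54

The phrase ending with the weaker cadence (half cadence) is the antecedent; the one ending more conclusively (imperfect authentic cadence) is the consequent. The consequent is measures 53–54.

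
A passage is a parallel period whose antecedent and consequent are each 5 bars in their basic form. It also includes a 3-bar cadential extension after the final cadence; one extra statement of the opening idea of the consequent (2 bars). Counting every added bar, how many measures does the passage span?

15 measures

Basic parallel period: 5 + 5 = 10 bars.
10 (basic form) + 3 (cadential extension) + 2 (extra statement) = 15.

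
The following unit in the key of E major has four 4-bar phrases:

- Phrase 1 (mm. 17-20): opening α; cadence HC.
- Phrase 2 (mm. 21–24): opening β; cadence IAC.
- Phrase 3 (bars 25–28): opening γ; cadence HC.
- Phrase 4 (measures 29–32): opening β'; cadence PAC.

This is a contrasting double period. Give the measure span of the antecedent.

measures 17–24

In a double period the first pair of phrases (ending imperfect authentic cadence) is the large antecedent and the second pair (ending perfect authentic cadence) is the large consequent; the antecedent is measures 17–24.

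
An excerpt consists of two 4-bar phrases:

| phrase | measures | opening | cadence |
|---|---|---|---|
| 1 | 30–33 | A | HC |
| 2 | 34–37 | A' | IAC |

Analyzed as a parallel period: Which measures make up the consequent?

The antecedent is the phrase ending with the weaker cadence (half cadence, phrase 1) and the consequent the one ending more conclusively (imperfect authentic cadence, phrase 2); the consequent is mm. 34–37.

measures 34–37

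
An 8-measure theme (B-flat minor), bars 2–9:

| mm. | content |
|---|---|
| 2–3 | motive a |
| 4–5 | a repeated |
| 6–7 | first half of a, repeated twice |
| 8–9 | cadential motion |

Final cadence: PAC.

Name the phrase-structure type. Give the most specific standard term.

Basic idea (mm. 2–3) + its repetition (mm. 4–5) form the presentation; fragmentation and cadence (measures 6–9) form the continuation — the 8-bar whole is a sentence.

sentence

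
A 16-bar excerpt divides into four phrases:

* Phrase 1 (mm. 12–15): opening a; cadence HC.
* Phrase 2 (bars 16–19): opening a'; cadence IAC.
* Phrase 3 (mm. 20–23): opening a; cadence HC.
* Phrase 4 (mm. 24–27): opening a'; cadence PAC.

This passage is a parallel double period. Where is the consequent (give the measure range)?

measures 20–27

In a double period the four phrases pair into a large antecedent (phrases 1–2, ending imperfect authentic cadence) and a large consequent (phrases 3–4, ending perfect authentic cadence). The consequent spans mm. 20-27.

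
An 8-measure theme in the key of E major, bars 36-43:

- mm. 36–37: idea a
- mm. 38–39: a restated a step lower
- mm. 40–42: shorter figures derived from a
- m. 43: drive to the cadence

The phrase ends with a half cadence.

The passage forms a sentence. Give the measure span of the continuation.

After the presentation (mm. 36–39), the continuation covers the fragmentation through the cadence: bars 40–43.

measures 40–43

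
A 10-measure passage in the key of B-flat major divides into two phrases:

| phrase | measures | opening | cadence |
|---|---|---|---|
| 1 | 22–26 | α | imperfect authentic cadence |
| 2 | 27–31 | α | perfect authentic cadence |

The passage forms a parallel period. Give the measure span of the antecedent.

The phrase ending with the weaker cadence (imperfect authentic cadence) is the antecedent; the one ending more conclusively (perfect authentic cadence) is the consequent. The antecedent is measures 22–26.

measures 22–26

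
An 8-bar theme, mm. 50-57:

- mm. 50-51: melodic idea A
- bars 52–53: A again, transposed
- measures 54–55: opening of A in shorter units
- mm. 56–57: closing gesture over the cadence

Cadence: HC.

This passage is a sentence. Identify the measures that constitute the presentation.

The presentation of a sentence is the basic idea (mm. 50-51) plus its repetition (mm. 52–53); the presentation is therefore bars 50-53.

measures 50–53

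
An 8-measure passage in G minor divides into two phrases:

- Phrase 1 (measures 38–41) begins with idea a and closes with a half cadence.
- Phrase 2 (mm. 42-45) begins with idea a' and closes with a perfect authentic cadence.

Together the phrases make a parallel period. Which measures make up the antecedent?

measures 38–41

The phrase ending with the weaker cadence (half cadence) is the antecedent; the one ending more conclusively (perfect authentic cadence) is the consequent. The antecedent is measures 38–41.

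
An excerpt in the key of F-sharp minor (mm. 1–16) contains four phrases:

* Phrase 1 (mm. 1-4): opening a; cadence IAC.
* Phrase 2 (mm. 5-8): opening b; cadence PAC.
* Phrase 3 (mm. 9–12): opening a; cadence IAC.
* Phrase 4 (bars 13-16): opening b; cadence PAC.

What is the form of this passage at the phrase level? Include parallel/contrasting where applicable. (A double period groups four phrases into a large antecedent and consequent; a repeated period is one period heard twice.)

The cadence pattern IAC–PAC–IAC–PAC is weak–strong twice, and phrases 3–4 restate phrases 1–2: a period heard twice, not a double period (which would end weakly at phrase 2).

repeated period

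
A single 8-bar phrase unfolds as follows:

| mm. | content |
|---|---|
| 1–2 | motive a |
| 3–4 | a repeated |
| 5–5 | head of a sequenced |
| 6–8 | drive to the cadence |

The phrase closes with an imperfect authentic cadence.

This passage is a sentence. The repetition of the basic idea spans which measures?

measures 3–4

The presentation of a sentence is the basic idea (measures 1-2) plus its repetition (mm. 3–4); the repetition of the basic idea is therefore measures 3–4.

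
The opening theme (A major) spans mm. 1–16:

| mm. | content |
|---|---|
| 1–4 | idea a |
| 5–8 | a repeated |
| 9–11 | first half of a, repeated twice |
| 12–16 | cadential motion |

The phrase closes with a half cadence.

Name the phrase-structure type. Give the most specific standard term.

Basic idea (mm. 1–4) + its repetition (measures 5–8) form the presentation; fragmentation and cadence (mm. 9–16) form the continuation — the 16-bar whole is a sentence.

sentence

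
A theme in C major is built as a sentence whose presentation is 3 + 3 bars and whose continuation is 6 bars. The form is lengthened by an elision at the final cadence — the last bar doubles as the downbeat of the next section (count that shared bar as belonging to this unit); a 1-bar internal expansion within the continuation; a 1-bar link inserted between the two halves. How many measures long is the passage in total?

14 measures

Basic sentence: 3 + 3 + 6 = 12 bars.
12 (basic form) + 1 (internal expansion) + 1 (link) = 14.
The elision shares a bar with the next section but does not change this unit's count.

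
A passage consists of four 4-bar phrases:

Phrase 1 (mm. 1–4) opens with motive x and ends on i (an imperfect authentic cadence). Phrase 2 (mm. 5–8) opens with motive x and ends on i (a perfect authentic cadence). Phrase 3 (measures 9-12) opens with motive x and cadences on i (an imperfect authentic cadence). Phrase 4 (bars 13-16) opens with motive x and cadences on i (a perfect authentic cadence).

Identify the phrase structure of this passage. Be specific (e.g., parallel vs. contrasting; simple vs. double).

repeated period

The cadence pattern IAC–PAC–IAC–PAC is weak–strong twice, and phrases 3–4 restate phrases 1–2: a period heard twice, not a double period (which would end weakly at phrase 2).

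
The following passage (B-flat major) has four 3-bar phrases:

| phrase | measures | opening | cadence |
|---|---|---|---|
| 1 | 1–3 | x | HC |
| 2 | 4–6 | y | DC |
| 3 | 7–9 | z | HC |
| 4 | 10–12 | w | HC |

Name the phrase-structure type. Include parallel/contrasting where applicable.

Phrase 4 ends with a half cadence, no stronger than phrase 2's deceptive cadence, so the four phrases do not form a double period; nor do phrases 3–4 duplicate 1–2, so it is not a repeated period. With no phrase reaching a conclusive cadence, the passage is a phrase group.

phrase group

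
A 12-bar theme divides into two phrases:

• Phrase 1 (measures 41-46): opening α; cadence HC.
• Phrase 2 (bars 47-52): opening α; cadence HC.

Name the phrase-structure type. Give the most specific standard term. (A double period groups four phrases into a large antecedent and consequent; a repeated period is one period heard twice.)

repeated phrase

Both phrases have the same opening (α) and the same cadence (half cadence): the second is a restatement, not a consequent, so this is a repeated phrase rather than a period.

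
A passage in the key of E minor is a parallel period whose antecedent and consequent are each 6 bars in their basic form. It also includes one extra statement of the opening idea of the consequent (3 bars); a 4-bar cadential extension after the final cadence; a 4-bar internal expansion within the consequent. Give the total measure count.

Basic parallel period: 6 + 6 = 12 bars.
12 (basic form) + 3 (extra statement) + 4 (cadential extension) + 4 (internal expansion) = 23.

23 measures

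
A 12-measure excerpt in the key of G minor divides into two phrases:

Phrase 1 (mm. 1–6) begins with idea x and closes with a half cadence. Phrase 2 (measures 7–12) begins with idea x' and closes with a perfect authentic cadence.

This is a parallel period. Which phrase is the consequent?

The phrase ending with the weaker cadence (half cadence) is the antecedent; the one ending more conclusively (perfect authentic cadence) is the consequent. The consequent is phrase 2.

phrase 2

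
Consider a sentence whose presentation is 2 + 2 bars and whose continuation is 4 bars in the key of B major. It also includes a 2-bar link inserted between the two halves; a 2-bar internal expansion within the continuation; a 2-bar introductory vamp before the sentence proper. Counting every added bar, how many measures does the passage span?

14 measures

Basic sentence: 2 + 2 + 4 = 8 bars.
8 (basic form) + 2 (link) + 2 (internal expansion) + 2 (introduction) = 14.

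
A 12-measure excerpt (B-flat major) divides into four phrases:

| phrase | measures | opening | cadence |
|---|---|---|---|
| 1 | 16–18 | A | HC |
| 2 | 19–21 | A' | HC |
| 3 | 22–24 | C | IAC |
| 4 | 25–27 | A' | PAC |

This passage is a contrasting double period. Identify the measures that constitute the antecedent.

measures 16–21

In a double period the four phrases pair into a large antecedent (phrases 1–2, ending half cadence) and a large consequent (phrases 3–4, ending perfect authentic cadence). The antecedent spans mm. 16–21.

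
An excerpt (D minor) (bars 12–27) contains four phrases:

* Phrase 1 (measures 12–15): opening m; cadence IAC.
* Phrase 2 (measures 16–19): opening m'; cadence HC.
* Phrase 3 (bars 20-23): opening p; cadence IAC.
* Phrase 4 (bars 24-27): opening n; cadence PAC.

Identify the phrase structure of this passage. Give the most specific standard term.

contrasting double period

Four phrases in two halves: the first half (mm. 12–19) ends with a half cadence, the second (measures 20–27) with a perfect authentic cadence — a large antecedent–consequent pair, i.e. a double period.
Phrase 3 begins with different material from phrase 1, making it contrasting.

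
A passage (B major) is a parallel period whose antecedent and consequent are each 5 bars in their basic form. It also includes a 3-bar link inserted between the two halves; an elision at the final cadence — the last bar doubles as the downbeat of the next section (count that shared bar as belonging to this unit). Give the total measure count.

13 measures

Basic parallel period: 5 + 5 = 10 bars.
10 (basic form) + 3 (link) = 13.
The elision shares a bar with the next section but does not change this unit's count.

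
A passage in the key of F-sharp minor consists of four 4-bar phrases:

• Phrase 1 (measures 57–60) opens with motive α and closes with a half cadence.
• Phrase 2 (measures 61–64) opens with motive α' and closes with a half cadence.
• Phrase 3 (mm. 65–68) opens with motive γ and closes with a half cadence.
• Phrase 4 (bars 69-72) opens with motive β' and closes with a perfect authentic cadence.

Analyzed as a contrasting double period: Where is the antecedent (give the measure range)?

measures 57–64

In a double period the four phrases pair into a large antecedent (phrases 1–2, ending half cadence) and a large consequent (phrases 3–4, ending perfect authentic cadence). The antecedent spans bars 57–64.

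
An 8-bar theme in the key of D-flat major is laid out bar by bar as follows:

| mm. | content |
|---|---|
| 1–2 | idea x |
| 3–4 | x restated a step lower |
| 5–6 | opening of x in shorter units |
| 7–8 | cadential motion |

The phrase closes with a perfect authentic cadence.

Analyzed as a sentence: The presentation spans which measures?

measures 1–4

The presentation of a sentence is the basic idea (bars 1–2) plus its repetition (bars 3-4); the presentation is therefore measures 1-4.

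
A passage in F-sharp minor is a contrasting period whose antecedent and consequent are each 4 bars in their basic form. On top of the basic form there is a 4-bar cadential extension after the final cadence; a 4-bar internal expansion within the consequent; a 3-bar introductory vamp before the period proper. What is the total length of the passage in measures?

19 measures

Basic contrasting period: 4 + 4 = 8 bars.
8 (basic form) + 4 (cadential extension) + 4 (internal expansion) + 3 (introduction) = 19.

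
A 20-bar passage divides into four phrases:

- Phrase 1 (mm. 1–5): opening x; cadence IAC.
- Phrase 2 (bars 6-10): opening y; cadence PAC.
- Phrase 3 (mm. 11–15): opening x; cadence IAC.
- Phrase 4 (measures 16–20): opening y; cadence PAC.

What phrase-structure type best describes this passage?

repeated period

The cadence pattern IAC–PAC–IAC–PAC is weak–strong twice, and phrases 3–4 restate phrases 1–2: a period heard twice, not a double period (which would end weakly at phrase 2).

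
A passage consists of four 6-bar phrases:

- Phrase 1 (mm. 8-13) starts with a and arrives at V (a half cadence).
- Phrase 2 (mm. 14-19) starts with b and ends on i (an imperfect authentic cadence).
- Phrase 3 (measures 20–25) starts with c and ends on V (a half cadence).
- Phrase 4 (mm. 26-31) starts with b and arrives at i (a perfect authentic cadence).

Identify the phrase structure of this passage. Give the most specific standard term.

contrasting double period

Four phrases in two halves: the first half (bars 8–19) ends with an imperfect authentic cadence, the second (measures 20-31) with a perfect authentic cadence — a large antecedent–consequent pair, i.e. a double period.
Phrase 3 begins with different material from phrase 1, making it contrasting.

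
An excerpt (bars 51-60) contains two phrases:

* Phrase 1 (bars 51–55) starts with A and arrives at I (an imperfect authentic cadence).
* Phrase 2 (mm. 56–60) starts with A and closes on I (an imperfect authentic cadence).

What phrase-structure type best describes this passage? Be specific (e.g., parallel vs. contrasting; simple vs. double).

Both phrases have the same opening (A) and the same cadence (imperfect authentic cadence): the second is a restatement, not a consequent, so this is a repeated phrase rather than a period.

repeated phrase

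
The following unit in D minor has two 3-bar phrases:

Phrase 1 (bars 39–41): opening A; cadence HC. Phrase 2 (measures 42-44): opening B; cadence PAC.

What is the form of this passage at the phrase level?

Phrase 1 ends with a half cadence (weaker) and phrase 2 with a perfect authentic cadence (stronger): antecedent + consequent = a period.
The two phrases open with different material (A / B), so the period is contrasting.

contrasting period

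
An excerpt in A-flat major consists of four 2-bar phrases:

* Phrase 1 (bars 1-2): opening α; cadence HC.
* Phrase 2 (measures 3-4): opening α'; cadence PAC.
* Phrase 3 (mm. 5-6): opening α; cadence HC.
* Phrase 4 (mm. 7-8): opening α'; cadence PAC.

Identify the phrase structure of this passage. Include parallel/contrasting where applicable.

repeated period

The cadence pattern HC–PAC–HC–PAC is weak–strong twice, and phrases 3–4 restate phrases 1–2: a period heard twice, not a double period (which would end weakly at phrase 2).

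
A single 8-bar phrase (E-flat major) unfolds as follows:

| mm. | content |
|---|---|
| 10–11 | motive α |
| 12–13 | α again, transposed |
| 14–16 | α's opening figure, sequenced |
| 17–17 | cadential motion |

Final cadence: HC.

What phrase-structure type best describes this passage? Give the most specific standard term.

Basic idea (measures 10–11) + its repetition (mm. 12–13) form the presentation; fragmentation and cadence (mm. 14-17) form the continuation — the 8-bar whole is a sentence.

sentence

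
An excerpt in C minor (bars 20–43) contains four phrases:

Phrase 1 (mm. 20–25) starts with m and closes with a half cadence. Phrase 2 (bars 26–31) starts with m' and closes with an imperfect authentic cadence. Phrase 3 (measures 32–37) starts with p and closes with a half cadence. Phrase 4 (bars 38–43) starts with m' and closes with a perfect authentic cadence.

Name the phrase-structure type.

contrasting double period

Four phrases in two halves: the first half (mm. 20–31) ends with an imperfect authentic cadence, the second (mm. 32-43) with a perfect authentic cadence — a large antecedent–consequent pair, i.e. a double period.
Phrase 3 begins with different material from phrase 1, making it contrasting.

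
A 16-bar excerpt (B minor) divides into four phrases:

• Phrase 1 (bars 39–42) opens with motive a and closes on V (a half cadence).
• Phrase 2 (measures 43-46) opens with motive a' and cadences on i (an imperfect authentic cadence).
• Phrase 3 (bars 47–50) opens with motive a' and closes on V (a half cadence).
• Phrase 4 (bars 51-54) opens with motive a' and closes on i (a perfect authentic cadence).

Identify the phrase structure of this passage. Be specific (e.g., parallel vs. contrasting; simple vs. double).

Four phrases in two halves: the first half (mm. 39–46) ends with an imperfect authentic cadence, the second (bars 47-54) with a perfect authentic cadence — a large antecedent–consequent pair, i.e. a double period.
Phrase 3 begins with the same material as phrase 1, making it parallel.

parallel double period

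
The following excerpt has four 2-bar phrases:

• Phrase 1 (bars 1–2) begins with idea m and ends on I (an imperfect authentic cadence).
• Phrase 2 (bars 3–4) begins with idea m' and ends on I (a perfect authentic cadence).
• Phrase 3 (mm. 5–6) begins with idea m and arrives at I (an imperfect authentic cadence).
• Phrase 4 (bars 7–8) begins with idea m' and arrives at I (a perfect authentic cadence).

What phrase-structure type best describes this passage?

repeated period

The cadence pattern IAC–PAC–IAC–PAC is weak–strong twice, and phrases 3–4 restate phrases 1–2: a period heard twice, not a double period (which would end weakly at phrase 2).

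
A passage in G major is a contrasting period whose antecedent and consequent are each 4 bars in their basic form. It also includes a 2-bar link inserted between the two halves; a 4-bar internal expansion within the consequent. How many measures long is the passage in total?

Basic contrasting period: 4 + 4 = 8 bars.
8 (basic form) + 2 (link) + 4 (internal expansion) = 14.

14 measures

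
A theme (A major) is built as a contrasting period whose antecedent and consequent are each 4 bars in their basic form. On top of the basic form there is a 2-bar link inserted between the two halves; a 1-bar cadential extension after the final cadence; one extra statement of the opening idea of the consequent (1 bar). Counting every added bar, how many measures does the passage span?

Basic contrasting period: 4 + 4 = 8 bars.
8 (basic form) + 2 (link) + 1 (cadential extension) + 1 (extra statement) = 12.

12 measures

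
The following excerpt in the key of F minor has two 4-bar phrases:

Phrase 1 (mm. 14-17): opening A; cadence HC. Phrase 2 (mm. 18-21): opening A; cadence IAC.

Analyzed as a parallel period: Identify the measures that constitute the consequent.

The antecedent is the phrase ending with the weaker cadence (half cadence, phrase 1) and the consequent the one ending more conclusively (imperfect authentic cadence, phrase 2); the consequent is mm. 18–21.

measures 18–21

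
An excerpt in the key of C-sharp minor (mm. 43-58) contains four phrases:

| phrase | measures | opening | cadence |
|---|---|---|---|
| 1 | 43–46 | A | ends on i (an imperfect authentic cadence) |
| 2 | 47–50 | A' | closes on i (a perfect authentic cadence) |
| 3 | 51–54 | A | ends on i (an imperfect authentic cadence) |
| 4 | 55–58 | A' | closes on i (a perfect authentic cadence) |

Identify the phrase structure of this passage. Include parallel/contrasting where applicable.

The cadence pattern IAC–PAC–IAC–PAC is weak–strong twice, and phrases 3–4 restate phrases 1–2: a period heard twice, not a double period (which would end weakly at phrase 2).

repeated period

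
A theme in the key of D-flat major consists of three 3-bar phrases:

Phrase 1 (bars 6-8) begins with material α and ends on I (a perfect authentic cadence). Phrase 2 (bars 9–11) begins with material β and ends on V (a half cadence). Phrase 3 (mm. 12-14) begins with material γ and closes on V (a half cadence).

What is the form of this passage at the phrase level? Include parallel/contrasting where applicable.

phrase group

The final phrase closes with a half cadence, which is not stronger than the preceding half cadence; the 3 phrases lack an overall antecedent–consequent design and so form a phrase group.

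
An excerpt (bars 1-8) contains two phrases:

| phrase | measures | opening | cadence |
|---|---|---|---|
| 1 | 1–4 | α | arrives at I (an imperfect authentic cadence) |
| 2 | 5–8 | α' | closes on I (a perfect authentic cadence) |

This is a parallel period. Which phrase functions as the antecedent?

phrase 1

The phrase ending with the weaker cadence (imperfect authentic cadence) is the antecedent; the one ending more conclusively (perfect authentic cadence) is the consequent. The antecedent is phrase 1.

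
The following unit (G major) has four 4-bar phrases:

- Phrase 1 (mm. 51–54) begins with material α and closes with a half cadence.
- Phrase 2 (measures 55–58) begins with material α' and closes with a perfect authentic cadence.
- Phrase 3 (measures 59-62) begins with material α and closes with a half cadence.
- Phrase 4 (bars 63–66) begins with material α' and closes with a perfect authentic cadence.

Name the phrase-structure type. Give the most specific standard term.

repeated period

The cadence pattern HC–PAC–HC–PAC is weak–strong twice, and phrases 3–4 restate phrases 1–2: a period heard twice, not a double period (which would end weakly at phrase 2).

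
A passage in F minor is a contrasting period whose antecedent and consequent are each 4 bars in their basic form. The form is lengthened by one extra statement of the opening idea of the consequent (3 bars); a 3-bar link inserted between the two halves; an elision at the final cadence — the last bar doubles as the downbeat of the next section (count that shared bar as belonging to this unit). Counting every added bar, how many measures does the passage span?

14 measures

Basic contrasting period: 4 + 4 = 8 bars.
8 (basic form) + 3 (extra statement) + 3 (link) = 14.
The elision shares a bar with the next section but does not change this unit's count.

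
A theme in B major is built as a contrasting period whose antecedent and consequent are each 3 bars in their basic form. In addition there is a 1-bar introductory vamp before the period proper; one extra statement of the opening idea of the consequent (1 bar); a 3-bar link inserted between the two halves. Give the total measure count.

11 measures

Basic contrasting period: 3 + 3 = 6 bars.
6 (basic form) + 1 (introduction) + 1 (extra statement) + 3 (link) = 11.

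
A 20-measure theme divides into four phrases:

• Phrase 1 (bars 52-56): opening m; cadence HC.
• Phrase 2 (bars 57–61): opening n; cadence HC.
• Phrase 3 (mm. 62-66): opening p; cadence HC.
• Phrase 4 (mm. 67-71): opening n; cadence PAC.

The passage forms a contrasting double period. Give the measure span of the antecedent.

measures 52–61

In a double period the four phrases pair into a large antecedent (phrases 1–2, ending half cadence) and a large consequent (phrases 3–4, ending perfect authentic cadence). The antecedent spans mm. 52–61.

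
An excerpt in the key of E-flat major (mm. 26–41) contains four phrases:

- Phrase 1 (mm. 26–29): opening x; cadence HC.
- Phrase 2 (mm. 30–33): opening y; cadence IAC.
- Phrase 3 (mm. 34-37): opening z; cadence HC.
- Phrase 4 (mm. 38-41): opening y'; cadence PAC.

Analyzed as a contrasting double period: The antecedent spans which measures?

In a double period the four phrases pair into a large antecedent (phrases 1–2, ending imperfect authentic cadence) and a large consequent (phrases 3–4, ending perfect authentic cadence). The antecedent spans bars 26–33.

measures 26–33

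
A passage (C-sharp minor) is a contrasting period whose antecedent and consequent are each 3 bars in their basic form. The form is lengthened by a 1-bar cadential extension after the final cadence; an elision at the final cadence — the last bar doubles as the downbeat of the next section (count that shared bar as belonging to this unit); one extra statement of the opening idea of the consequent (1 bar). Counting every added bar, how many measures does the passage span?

8 measures

Basic contrasting period: 3 + 3 = 6 bars.
6 (basic form) + 1 (cadential extension) + 1 (extra statement) = 8.
The elision shares a bar with the next section but does not change this unit's count.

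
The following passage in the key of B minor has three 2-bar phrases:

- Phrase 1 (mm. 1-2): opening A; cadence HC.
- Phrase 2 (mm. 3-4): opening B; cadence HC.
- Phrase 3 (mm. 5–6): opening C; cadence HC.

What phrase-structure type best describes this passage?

phrase group

The final phrase closes with a half cadence, which is not stronger than the preceding half cadence; the 3 phrases lack an overall antecedent–consequent design and so form a phrase group.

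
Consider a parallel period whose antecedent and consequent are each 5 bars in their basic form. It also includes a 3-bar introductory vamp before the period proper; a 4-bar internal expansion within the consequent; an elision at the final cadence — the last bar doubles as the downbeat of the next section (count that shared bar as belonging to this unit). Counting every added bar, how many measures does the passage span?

Basic parallel period: 5 + 5 = 10 bars.
10 (basic form) + 3 (introduction) + 4 (internal expansion) = 17.
The elision shares a bar with the next section but does not change this unit's count.

17 measures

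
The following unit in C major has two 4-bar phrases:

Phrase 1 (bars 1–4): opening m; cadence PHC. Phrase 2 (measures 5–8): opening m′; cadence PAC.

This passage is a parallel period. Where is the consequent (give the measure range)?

measures 5–8

The antecedent is the phrase ending with the weaker cadence (Phrygian half cadence, phrase 1) and the consequent the one ending more conclusively (perfect authentic cadence, phrase 2); the consequent is mm. 5–8.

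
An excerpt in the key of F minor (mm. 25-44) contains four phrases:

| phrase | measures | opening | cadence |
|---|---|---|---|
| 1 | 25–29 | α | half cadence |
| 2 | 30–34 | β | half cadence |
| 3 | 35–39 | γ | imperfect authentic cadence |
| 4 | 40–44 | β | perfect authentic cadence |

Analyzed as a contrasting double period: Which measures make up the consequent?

In a double period the four phrases pair into a large antecedent (phrases 1–2, ending half cadence) and a large consequent (phrases 3–4, ending perfect authentic cadence). The consequent spans mm. 35–44.

measures 35–44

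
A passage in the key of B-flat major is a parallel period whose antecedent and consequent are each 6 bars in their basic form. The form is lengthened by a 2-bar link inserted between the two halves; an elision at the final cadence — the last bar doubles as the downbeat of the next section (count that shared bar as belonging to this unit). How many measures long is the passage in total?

Basic parallel period: 6 + 6 = 12 bars.
12 (basic form) + 2 (link) = 14.
The elision shares a bar with the next section but does not change this unit's count.

14 measures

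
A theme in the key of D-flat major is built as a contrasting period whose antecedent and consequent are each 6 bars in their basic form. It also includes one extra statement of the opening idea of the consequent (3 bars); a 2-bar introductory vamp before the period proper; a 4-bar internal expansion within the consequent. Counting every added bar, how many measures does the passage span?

Basic contrasting period: 6 + 6 = 12 bars.
12 (basic form) + 3 (extra statement) + 2 (introduction) + 4 (internal expansion) = 21.

21 measures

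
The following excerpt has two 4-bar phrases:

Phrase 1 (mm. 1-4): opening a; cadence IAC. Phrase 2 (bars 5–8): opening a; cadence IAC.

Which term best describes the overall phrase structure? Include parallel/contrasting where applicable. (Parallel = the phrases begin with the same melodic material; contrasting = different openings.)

Both phrases have the same opening (a) and the same cadence (imperfect authentic cadence): the second is a restatement, not a consequent, so this is a repeated phrase rather than a period.

repeated phrase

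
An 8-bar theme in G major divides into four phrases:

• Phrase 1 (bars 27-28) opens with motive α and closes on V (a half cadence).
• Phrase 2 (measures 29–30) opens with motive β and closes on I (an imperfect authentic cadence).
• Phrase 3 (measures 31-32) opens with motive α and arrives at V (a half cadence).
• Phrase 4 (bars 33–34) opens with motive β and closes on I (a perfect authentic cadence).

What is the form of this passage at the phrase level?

Four phrases in two halves: the first half (bars 27–30) ends with an imperfect authentic cadence, the second (mm. 31–34) with a perfect authentic cadence — a large antecedent–consequent pair, i.e. a double period.
Phrase 3 begins with the same material as phrase 1, making it parallel.

parallel double period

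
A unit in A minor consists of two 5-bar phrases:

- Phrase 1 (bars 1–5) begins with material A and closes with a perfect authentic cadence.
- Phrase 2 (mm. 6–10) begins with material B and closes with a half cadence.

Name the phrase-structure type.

phrase group

The second phrase closes with a half cadence, which is not stronger than the first phrase's perfect authentic cadence; without a weak→strong cadential pair there is no antecedent–consequent relationship, so this is a phrase group rather than a period.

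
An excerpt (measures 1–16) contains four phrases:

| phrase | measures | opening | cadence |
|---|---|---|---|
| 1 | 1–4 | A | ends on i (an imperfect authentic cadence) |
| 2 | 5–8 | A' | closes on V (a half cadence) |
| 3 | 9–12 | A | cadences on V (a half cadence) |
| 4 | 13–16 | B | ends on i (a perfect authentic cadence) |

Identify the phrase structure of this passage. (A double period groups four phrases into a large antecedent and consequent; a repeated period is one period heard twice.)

Four phrases in two halves: the first half (measures 1–8) ends with a half cadence, the second (bars 9–16) with a perfect authentic cadence — a large antecedent–consequent pair, i.e. a double period.
Phrase 3 begins with the same material as phrase 1, making it parallel.

parallel double period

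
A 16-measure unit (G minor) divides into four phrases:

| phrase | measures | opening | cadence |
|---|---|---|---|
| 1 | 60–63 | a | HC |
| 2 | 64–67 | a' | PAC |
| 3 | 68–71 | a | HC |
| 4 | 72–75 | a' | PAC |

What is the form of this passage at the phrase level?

repeated period

The cadence pattern HC–PAC–HC–PAC is weak–strong twice, and phrases 3–4 restate phrases 1–2: a period heard twice, not a double period (which would end weakly at phrase 2).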